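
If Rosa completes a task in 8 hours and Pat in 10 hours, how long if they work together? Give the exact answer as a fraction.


Rosa's rate: 1/8 of the job per hour
Pat's rate: 1/10 of the job per hour
Combined rate: 1/8 + 1/10 = 9/40 per hour
Time = 1 / (9/40) = 40/9 hours (≈ 4.44 hours)

40/9 hours


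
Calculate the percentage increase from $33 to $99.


Find the absolute change:
|99 - 33| = 66
Divide by original and multiply by 100:
66 / 33 x 100 = 200%

200%


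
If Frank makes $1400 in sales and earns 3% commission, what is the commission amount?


Convert rate to decimal:
3% = 0.03
Multiply by sales:
$1400 x 0.03 = $42

$42


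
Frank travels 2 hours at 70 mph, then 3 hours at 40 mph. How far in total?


Leg 1 distance:
70 x 2 = 140 miles
Leg 2 distance:
40 x 3 = 120 miles
Total distance:
140 + 120 = 260 miles

260 miles


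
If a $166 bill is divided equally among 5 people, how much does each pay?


Total bill: $166
Number of people: 5
Each pays: $166 / 5 = $33.20

$33.20


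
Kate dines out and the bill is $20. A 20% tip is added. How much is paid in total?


Calculate the tip:
20% of $20 = $4
Add tip to meal cost:
$20 + $4 = $24

$24


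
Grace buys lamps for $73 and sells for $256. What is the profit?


Selling price = $256
Cost price = $73
Profit = selling price - cost price:
Profit = $256 - $73 = $183

$183


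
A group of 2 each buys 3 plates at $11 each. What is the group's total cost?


Cost per person:
3 x $11 = $33
Group total:
2 x $33 = $66

$66


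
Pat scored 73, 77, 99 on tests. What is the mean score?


Add the scores:
73 + 77 + 99 = 249
Divide by the number of tests:
249 / 3 = 83

83


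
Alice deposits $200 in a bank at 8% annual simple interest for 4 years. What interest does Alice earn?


Use the formula I = P x R x T / 100
P x R x T = 200 x 8 x 4 = 6400
I = 6400 / 100 = $64

$64


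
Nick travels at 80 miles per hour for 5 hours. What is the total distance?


Use the formula: distance = speed x time
Speed = 80 mph, Time = 5 hours
80 x 5 = 400 miles

400 miles


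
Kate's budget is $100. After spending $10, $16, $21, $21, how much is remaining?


Add up expenses:
$10 + $16 + $21 + $21 = $68
Subtract from budget:
$100 - $68 = $32

$32


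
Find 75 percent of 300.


Convert percentage to decimal:
75% = 0.75
Multiply:
300 x 0.75 = 225

225


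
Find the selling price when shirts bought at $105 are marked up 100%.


Calculate the markup amount:
100% of $105 = $105
Add to cost:
$105 + $105 = $210

$210


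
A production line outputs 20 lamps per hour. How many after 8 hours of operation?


Production rate: 20 lamps per hour
Time: 8 hours
Total: 20 x 8 = 160 lamps

160 lamps


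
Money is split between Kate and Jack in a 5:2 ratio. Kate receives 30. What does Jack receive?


Find the multiplier:
30 / 5 = 6
Apply to Jack's share:
2 x 6 = 12

12


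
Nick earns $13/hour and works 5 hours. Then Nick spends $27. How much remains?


Calculate earnings:
5 x $13 = $65
Subtract spending:
$65 - $27 = $38

$38


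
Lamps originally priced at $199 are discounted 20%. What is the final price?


Calculate the discount amount:
20% of $199 = $39.80
Subtract from original:
$199 - $39.80 = $159.20

$159.20


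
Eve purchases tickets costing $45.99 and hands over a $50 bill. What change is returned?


Start with the amount paid:
$50
Subtract the price:
$50 - $45.99 = $4.01

$4.01


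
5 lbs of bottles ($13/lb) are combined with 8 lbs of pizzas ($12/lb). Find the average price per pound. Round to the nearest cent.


Cost of bottles:
5 x $13 = $65
Cost of pizzas:
8 x $12 = $96
Total cost: $65 + $96 = $161
Total weight: 13 lbs
Average: $161 / 13 = $12.3846... ≈ $12.38/lb

$12.38/lb


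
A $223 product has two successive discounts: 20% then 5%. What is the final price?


First discount:
20% of $223 = $44.60
Price after first discount:
$223 - $44.60 = $178.40
Second discount:
5% of $178.40 = $8.92
Final price:
$178.40 - $8.92 = $169.48

$169.48


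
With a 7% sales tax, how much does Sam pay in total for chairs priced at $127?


Calculate the tax:
7% of $127 = $8.89
Add tax to price:
$127 + $8.89 = $135.89

$135.89


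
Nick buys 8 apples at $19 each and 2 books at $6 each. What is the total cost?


Cost of apples:
8 x $19 = $152
Cost of books:
2 x $6 = $12
Add both:
$152 + $12 = $164

$164


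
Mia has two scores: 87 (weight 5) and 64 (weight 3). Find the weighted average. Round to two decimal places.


Weighted sum:
5 x 87 + 3 x 64 = 627
Total weight:
5 + 3 = 8
Weighted average:
627 / 8 = 78.375 ≈ 78.38

78.38


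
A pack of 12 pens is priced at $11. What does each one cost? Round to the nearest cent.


Total cost: $11
Number of items: 12
Unit price: $11 / 12 = $0.9166... ≈ $0.92

$0.92


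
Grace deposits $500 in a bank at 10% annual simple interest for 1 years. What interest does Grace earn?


Use the formula I = P x R x T / 100
P x R x T = 500 x 10 x 1 = 5000
I = 5000 / 100 = $50

$50


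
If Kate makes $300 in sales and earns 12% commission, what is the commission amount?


Convert rate to decimal:
12% = 0.12
Multiply by sales:
$300 x 0.12 = $36

$36


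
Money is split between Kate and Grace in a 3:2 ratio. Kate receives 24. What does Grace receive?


Find the multiplier:
24 / 3 = 8
Apply to Grace's share:
2 x 8 = 16

16


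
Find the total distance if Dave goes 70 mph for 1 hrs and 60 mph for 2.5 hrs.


Leg 1 distance:
70 x 1 = 70 miles
Leg 2 distance:
60 x 2.5 = 150 miles
Total distance:
70 + 150 = 220 miles

220 miles


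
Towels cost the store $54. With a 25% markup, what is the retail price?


Calculate the markup amount:
25% of $54 = $13.50
Add to cost:
$54 + $13.50 = $67.50

$67.50


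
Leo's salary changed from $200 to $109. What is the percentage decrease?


Find the absolute change:
|109 - 200| = 91
Divide by original and multiply by 100:
91 / 200 x 100 = 45.5%

45.5%


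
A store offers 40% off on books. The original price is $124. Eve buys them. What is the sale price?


Calculate the discount amount:
40% of $124 = $49.60
Subtract from original:
$124 - $49.60 = $74.40

$74.40


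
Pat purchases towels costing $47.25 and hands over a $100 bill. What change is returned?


Start with the amount paid:
$100
Subtract the price:
$100 - $47.25 = $52.75

$52.75


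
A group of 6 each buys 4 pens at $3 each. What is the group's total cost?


Cost per person:
4 x $3 = $12
Group total:
6 x $12 = $72

$72


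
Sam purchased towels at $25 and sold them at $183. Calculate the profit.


Selling price = $183
Cost price = $25
Profit = selling price - cost price:
Profit = $183 - $25 = $158

$158


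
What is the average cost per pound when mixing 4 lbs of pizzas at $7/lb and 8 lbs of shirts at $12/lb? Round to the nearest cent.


Cost of pizzas:
4 x $7 = $28
Cost of shirts:
8 x $12 = $96
Total cost: $28 + $96 = $124
Total weight: 12 lbs
Average: $124 / 12 = $10.3333... ≈ $10.33/lb

$10.33/lb


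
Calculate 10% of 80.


Convert percentage to decimal:
10% = 0.1
Multiply:
80 x 0.1 = 8

8


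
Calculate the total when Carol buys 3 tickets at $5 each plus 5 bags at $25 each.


Cost of tickets:
3 x $5 = $15
Cost of bags:
5 x $25 = $125
Add both:
$15 + $125 = $140

$140


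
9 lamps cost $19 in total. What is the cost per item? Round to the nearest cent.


Total cost: $19
Number of items: 9
Unit price: $19 / 9 = $2.1111... ≈ $2.11

$2.11


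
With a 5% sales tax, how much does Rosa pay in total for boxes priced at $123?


Calculate the tax:
5% of $123 = $6.15
Add tax to price:
$123 + $6.15 = $129.15

$129.15


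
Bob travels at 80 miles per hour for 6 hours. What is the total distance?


Use the formula: distance = speed x time
Speed = 80 mph, Time = 6 hours
80 x 6 = 480 miles

480 miles


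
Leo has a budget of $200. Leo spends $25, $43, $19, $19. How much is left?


Add up expenses:
$25 + $43 + $19 + $19 = $106
Subtract from budget:
$200 - $106 = $94

$94


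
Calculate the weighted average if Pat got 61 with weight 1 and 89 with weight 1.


Weighted sum:
1 x 61 + 1 x 89 = 150
Total weight:
1 + 1 = 2
Weighted average:
150 / 2 = 75

75


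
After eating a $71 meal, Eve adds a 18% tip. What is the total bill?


Calculate the tip:
18% of $71 = $12.78
Add tip to meal cost:
$71 + $12.78 = $83.78

$83.78


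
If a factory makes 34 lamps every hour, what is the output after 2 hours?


Production rate: 34 lamps per hour
Time: 2 hours
Total: 34 x 2 = 68 lamps

68 lamps


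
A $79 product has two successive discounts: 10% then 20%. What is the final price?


First discount:
10% of $79 = $7.90
Price after first discount:
$79 - $7.90 = $71.10
Second discount:
20% of $71.10 = $14.22
Final price:
$71.10 - $14.22 = $56.88

$56.88


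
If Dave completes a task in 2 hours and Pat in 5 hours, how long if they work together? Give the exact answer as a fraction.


Dave's rate: 1/2 of the job per hour
Pat's rate: 1/5 of the job per hour
Combined rate: 1/2 + 1/5 = 7/10 per hour
Time = 1 / (7/10) = 10/7 hours (≈ 1.43 hours)

10/7 hours


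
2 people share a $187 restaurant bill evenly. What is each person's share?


Total bill: $187
Number of people: 2
Each pays: $187 / 2 = $93.50

$93.50


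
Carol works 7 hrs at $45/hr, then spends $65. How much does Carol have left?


Calculate earnings:
7 x $45 = $315
Subtract spending:
$315 - $65 = $250

$250


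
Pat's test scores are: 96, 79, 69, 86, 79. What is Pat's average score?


Add the scores:
96 + 79 + 69 + 86 + 79 = 409
Divide by the number of tests:
409 / 5 = 81.8

81.8


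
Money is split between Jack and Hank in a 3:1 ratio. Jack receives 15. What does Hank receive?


Find the multiplier:
15 / 3 = 5
Apply to Hank's share:
1 x 5 = 5

5


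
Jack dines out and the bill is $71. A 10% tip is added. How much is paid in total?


Calculate the tip:
10% of $71 = $7.10
Add tip to meal cost:
$71 + $7.10 = $78.10

$78.10


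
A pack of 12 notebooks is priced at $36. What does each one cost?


Total cost: $36
Number of items: 12
Unit price: $36 / 12 = $3

$3


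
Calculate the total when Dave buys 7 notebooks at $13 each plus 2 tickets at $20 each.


Cost of notebooks:
7 x $13 = $91
Cost of tickets:
2 x $20 = $40
Add both:
$91 + $40 = $131

$131


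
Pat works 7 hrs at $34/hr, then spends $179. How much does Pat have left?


Calculate earnings:
7 x $34 = $238
Subtract spending:
$238 - $179 = $59

$59


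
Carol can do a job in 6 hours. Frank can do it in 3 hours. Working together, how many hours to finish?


Carol's rate: 1/6 of the job per hour
Frank's rate: 1/3 of the job per hour
Combined rate: 1/6 + 1/3 = 1/2 per hour
Time = 1 / (1/2) = 2 hours

2 hours


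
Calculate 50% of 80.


Convert percentage to decimal:
50% = 0.5
Multiply:
80 x 0.5 = 40

40


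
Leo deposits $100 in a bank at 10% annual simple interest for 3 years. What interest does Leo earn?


Use the formula I = P x R x T / 100
P x R x T = 100 x 10 x 3 = 3000
I = 3000 / 100 = $30

$30


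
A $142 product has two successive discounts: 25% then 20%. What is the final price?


First discount:
25% of $142 = $35.50
Price after first discount:
$142 - $35.50 = $106.50
Second discount:
20% of $106.50 = $21.30
Final price:
$106.50 - $21.30 = $85.20

$85.20


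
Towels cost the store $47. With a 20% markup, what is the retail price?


Calculate the markup amount:
20% of $47 = $9.40
Add to cost:
$47 + $9.40 = $56.40

$56.40


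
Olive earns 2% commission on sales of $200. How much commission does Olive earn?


Convert rate to decimal:
2% = 0.02
Multiply by sales:
$200 x 0.02 = $4

$4


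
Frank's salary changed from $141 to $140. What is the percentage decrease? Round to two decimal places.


Find the absolute change:
|140 - 141| = 1
Divide by original and multiply by 100:
1 / 141 x 100 = 0.7092...% ≈ 0.71%

0.71%


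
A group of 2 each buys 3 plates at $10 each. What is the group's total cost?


Cost per person:
3 x $10 = $30
Group total:
2 x $30 = $60

$60


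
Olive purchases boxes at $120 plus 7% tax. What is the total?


Calculate the tax:
7% of $120 = $8.40
Add tax to price:
$120 + $8.40 = $128.40

$128.40


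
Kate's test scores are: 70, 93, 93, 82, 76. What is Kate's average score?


Add the scores:
70 + 93 + 93 + 82 + 76 = 414
Divide by the number of tests:
414 / 5 = 82.8

82.8


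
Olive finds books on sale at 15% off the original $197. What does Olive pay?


Calculate the discount amount:
15% of $197 = $29.55
Subtract from original:
$197 - $29.55 = $167.45

$167.45


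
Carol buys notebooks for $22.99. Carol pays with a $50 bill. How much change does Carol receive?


Start with the amount paid:
$50
Subtract the price:
$50 - $22.99 = $27.01

$27.01


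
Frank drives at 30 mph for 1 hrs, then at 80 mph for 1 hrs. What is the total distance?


Leg 1 distance:
30 x 1 = 30 miles
Leg 2 distance:
80 x 1 = 80 miles
Total distance:
30 + 80 = 110 miles

110 miles


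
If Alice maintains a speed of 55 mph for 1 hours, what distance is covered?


Use the formula: distance = speed x time
Speed = 55 mph, Time = 1 hours
55 x 1 = 55 miles

55 miles


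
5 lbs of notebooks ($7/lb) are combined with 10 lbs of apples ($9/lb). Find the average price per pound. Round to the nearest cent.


Cost of notebooks:
5 x $7 = $35
Cost of apples:
10 x $9 = $90
Total cost: $35 + $90 = $125
Total weight: 15 lbs
Average: $125 / 15 = $8.3333... ≈ $8.33/lb

$8.33/lb


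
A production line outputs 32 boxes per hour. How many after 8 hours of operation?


Production rate: 32 boxes per hour
Time: 8 hours
Total: 32 x 8 = 256 boxes

256 boxes


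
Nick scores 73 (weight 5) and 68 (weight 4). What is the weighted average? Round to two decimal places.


Weighted sum:
5 x 73 + 4 x 68 = 637
Total weight:
5 + 4 = 9
Weighted average:
637 / 9 = 70.7777... ≈ 70.78

70.78


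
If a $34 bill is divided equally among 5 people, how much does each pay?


Total bill: $34
Number of people: 5
Each pays: $34 / 5 = $6.80

$6.80


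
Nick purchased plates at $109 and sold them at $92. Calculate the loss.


Selling price = $92
Cost price = $109
Loss = cost price - selling price:
Loss = $109 - $92 = $17

$17


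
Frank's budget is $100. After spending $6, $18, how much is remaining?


Add up expenses:
$6 + $18 = $24
Subtract from budget:
$100 - $24 = $76

$76


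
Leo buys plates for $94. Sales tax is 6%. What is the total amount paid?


Calculate the tax:
6% of $94 = $5.64
Add tax to price:
$94 + $5.64 = $99.64

$99.64


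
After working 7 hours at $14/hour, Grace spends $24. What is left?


Calculate earnings:
7 x $14 = $98
Subtract spending:
$98 - $24 = $74

$74


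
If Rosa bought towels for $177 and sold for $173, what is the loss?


Selling price = $173
Cost price = $177
Loss = cost price - selling price:
Loss = $177 - $173 = $4

$4


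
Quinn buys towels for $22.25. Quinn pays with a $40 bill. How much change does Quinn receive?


Start with the amount paid:
$40
Subtract the price:
$40 - $22.25 = $17.75

$17.75


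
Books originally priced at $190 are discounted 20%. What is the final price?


Calculate the discount amount:
20% of $190 = $38
Subtract from original:
$190 - $38 = $152

$152


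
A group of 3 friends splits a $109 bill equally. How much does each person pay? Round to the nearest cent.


Total bill: $109
Number of people: 3
Each pays: $109 / 3 = $36.3333... ≈ $36.33

$36.33


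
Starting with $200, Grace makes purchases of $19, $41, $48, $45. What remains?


Add up expenses:
$19 + $41 + $48 + $45 = $153
Subtract from budget:
$200 - $153 = $47

$47


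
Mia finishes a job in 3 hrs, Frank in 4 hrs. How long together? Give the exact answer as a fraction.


Mia's rate: 1/3 of the job per hour
Frank's rate: 1/4 of the job per hour
Combined rate: 1/3 + 1/4 = 7/12 per hour
Time = 1 / (7/12) = 12/7 hours (≈ 1.71 hours)

12/7 hours


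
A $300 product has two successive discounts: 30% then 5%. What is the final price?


First discount:
30% of $300 = $90
Price after first discount:
$300 - $90 = $210
Second discount:
5% of $210 = $10.50
Final price:
$210 - $10.50 = $199.50

$199.50


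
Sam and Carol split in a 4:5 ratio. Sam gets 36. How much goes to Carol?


Find the multiplier:
36 / 4 = 9
Apply to Carol's share:
5 x 9 = 45

45


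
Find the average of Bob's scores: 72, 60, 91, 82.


Add the scores:
72 + 60 + 91 + 82 = 305
Divide by the number of tests:
305 / 4 = 76.25

76.25


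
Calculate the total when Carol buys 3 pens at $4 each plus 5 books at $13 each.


Cost of pens:
3 x $4 = $12
Cost of books:
5 x $13 = $65
Add both:
$12 + $65 = $77

$77


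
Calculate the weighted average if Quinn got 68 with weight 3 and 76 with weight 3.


Weighted sum:
3 x 68 + 3 x 76 = 432
Total weight:
3 + 3 = 6
Weighted average:
432 / 6 = 72

72


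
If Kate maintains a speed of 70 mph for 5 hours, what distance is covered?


Use the formula: distance = speed x time
Speed = 70 mph, Time = 5 hours
70 x 5 = 350 miles

350 miles


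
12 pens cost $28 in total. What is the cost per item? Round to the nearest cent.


Total cost: $28
Number of items: 12
Unit price: $28 / 12 = $2.3333... ≈ $2.33

$2.33


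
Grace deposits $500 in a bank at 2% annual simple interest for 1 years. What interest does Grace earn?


Use the formula I = P x R x T / 100
P x R x T = 500 x 2 x 1 = 1000
I = 1000 / 100 = $10

$10


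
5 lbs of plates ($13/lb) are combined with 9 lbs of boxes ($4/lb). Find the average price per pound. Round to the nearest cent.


Cost of plates:
5 x $13 = $65
Cost of boxes:
9 x $4 = $36
Total cost: $65 + $36 = $101
Total weight: 14 lbs
Average: $101 / 14 = $7.2142... ≈ $7.21/lb

$7.21/lb


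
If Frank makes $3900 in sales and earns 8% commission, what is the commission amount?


Convert rate to decimal:
8% = 0.08
Multiply by sales:
$3900 x 0.08 = $312

$312


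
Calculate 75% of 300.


Convert percentage to decimal:
75% = 0.75
Multiply:
300 x 0.75 = 225

225


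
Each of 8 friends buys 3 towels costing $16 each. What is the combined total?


Cost per person:
3 x $16 = $48
Group total:
8 x $48 = $384

$384


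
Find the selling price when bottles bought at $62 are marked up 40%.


Calculate the markup amount:
40% of $62 = $24.80
Add to cost:
$62 + $24.80 = $86.80

$86.80


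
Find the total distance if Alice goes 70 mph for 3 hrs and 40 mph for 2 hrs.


Leg 1 distance:
70 x 3 = 210 miles
Leg 2 distance:
40 x 2 = 80 miles
Total distance:
210 + 80 = 290 miles

290 miles


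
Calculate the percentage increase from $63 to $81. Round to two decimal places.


Find the absolute change:
|81 - 63| = 18
Divide by original and multiply by 100:
18 / 63 x 100 = 28.5714...% ≈ 28.57%

28.57%


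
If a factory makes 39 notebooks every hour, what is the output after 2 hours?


Production rate: 39 notebooks per hour
Time: 2 hours
Total: 39 x 2 = 78 notebooks

78 notebooks


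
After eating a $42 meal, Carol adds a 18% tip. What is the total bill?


Calculate the tip:
18% of $42 = $7.56
Add tip to meal cost:
$42 + $7.56 = $49.56

$49.56


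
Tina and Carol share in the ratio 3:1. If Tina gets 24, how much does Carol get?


Find the multiplier:
24 / 3 = 8
Apply to Carol's share:
1 x 8 = 8

8


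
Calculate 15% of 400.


Convert percentage to decimal:
15% = 0.15
Multiply:
400 x 0.15 = 60

60


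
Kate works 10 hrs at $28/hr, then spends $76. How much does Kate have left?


Calculate earnings:
10 x $28 = $280
Subtract spending:
$280 - $76 = $204

$204


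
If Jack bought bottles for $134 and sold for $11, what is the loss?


Selling price = $11
Cost price = $134
Loss = cost price - selling price:
Loss = $134 - $11 = $123

$123


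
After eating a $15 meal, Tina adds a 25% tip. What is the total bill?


Calculate the tip:
25% of $15 = $3.75
Add tip to meal cost:
$15 + $3.75 = $18.75

$18.75


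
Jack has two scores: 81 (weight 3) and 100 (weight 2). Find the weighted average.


Weighted sum:
3 x 81 + 2 x 100 = 443
Total weight:
3 + 2 = 5
Weighted average:
443 / 5 = 88.6

88.6


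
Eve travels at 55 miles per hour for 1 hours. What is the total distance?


Use the formula: distance = speed x time
Speed = 55 mph, Time = 1 hours
55 x 1 = 55 miles

55 miles


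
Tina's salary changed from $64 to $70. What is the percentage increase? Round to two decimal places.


Find the absolute change:
|70 - 64| = 6
Divide by original and multiply by 100:
6 / 64 x 100 = 9.375% ≈ 9.38%

9.38%


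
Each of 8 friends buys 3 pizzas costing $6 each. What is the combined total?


Cost per person:
3 x $6 = $18
Group total:
8 x $18 = $144

$144


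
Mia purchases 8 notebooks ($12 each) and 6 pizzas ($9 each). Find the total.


Cost of notebooks:
8 x $12 = $96
Cost of pizzas:
6 x $9 = $54
Add both:
$96 + $54 = $150

$150


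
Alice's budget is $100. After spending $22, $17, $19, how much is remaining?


Add up expenses:
$22 + $17 + $19 = $58
Subtract from budget:
$100 - $58 = $42

$42


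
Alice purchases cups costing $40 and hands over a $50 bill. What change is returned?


Start with the amount paid:
$50
Subtract the price:
$50 - $40 = $10

$10


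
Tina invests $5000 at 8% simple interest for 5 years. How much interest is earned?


Use the formula I = P x R x T / 100
P x R x T = 5000 x 8 x 5 = 200000
I = 200000 / 100 = $2000

$2000


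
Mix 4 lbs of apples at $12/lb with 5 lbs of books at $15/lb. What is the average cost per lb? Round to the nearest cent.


Cost of apples:
4 x $12 = $48
Cost of books:
5 x $15 = $75
Total cost: $48 + $75 = $123
Total weight: 9 lbs
Average: $123 / 9 = $13.6666... ≈ $13.67/lb

$13.67/lb


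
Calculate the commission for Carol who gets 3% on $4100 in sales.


Convert rate to decimal:
3% = 0.03
Multiply by sales:
$4100 x 0.03 = $123

$123


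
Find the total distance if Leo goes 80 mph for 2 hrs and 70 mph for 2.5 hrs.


Leg 1 distance:
80 x 2 = 160 miles
Leg 2 distance:
70 x 2.5 = 175 miles
Total distance:
160 + 175 = 335 miles

335 miles


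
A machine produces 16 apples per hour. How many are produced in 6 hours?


Production rate: 16 apples per hour
Time: 6 hours
Total: 16 x 6 = 96 apples

96 apples


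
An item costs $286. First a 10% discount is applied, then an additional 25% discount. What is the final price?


First discount:
10% of $286 = $28.60
Price after first discount:
$286 - $28.60 = $257.40
Second discount:
25% of $257.40 = $64.35
Final price:
$257.40 - $64.35 = $193.05

$193.05


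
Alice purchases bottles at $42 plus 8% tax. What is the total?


Calculate the tax:
8% of $42 = $3.36
Add tax to price:
$42 + $3.36 = $45.36

$45.36


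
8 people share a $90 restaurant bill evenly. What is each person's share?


Total bill: $90
Number of people: 8
Each pays: $90 / 8 = $11.25

$11.25


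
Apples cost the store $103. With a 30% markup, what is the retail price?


Calculate the markup amount:
30% of $103 = $30.90
Add to cost:
$103 + $30.90 = $133.90

$133.90


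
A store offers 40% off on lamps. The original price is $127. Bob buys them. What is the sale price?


Calculate the discount amount:
40% of $127 = $50.80
Subtract from original:
$127 - $50.80 = $76.20

$76.20


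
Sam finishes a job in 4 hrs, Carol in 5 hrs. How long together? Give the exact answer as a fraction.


Sam's rate: 1/4 of the job per hour
Carol's rate: 1/5 of the job per hour
Combined rate: 1/4 + 1/5 = 9/20 per hour
Time = 1 / (9/20) = 20/9 hours (≈ 2.22 hours)

20/9 hours


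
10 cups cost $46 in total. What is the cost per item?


Total cost: $46
Number of items: 10
Unit price: $46 / 10 = $4.60

$4.60


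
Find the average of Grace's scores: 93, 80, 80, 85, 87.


Add the scores:
93 + 80 + 80 + 85 + 87 = 425
Divide by the number of tests:
425 / 5 = 85

85


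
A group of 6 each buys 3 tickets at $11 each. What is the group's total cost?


Cost per person:
3 x $11 = $33
Group total:
6 x $33 = $198

$198


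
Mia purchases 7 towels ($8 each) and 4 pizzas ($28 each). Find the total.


Cost of towels:
7 x $8 = $56
Cost of pizzas:
4 x $28 = $112
Add both:
$56 + $112 = $168

$168


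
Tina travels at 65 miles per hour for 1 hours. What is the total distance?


Use the formula: distance = speed x time
Speed = 65 mph, Time = 1 hours
65 x 1 = 65 miles

65 miles


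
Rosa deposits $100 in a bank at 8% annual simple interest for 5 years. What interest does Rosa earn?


Use the formula I = P x R x T / 100
P x R x T = 100 x 8 x 5 = 4000
I = 4000 / 100 = $40

$40


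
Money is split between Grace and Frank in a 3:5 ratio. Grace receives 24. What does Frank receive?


Find the multiplier:
24 / 3 = 8
Apply to Frank's share:
5 x 8 = 40

40


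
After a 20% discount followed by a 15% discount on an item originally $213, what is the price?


First discount:
20% of $213 = $42.60
Price after first discount:
$213 - $42.60 = $170.40
Second discount:
15% of $170.40 = $25.56
Final price:
$170.40 - $25.56 = $144.84

$144.84


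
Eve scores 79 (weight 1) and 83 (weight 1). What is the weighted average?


Weighted sum:
1 x 79 + 1 x 83 = 162
Total weight:
1 + 1 = 2
Weighted average:
162 / 2 = 81

81


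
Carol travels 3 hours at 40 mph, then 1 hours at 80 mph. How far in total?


Leg 1 distance:
40 x 3 = 120 miles
Leg 2 distance:
80 x 1 = 80 miles
Total distance:
120 + 80 = 200 miles

200 miles


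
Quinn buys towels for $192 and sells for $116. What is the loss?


Selling price = $116
Cost price = $192
Loss = cost price - selling price:
Loss = $192 - $116 = $76

$76


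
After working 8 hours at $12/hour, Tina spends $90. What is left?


Calculate earnings:
8 x $12 = $96
Subtract spending:
$96 - $90 = $6

$6


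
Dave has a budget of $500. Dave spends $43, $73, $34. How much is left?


Add up expenses:
$43 + $73 + $34 = $150
Subtract from budget:
$500 - $150 = $350

$350


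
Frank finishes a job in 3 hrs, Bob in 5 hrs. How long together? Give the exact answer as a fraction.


Frank's rate: 1/3 of the job per hour
Bob's rate: 1/5 of the job per hour
Combined rate: 1/3 + 1/5 = 8/15 per hour
Time = 1 / (8/15) = 15/8 hours (≈ 1.88 hours)

15/8 hours


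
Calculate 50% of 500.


Convert percentage to decimal:
50% = 0.5
Multiply:
500 x 0.5 = 250

250


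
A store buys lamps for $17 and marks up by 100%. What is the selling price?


Calculate the markup amount:
100% of $17 = $17
Add to cost:
$17 + $17 = $34

$34


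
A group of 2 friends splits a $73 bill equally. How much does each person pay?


Total bill: $73
Number of people: 2
Each pays: $73 / 2 = $36.50

$36.50


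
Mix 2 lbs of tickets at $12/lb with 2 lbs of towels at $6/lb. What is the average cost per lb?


Cost of tickets:
2 x $12 = $24
Cost of towels:
2 x $6 = $12
Total cost: $24 + $12 = $36
Total weight: 4 lbs
Average: $36 / 4 = $9/lb

$9/lb


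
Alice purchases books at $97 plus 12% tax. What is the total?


Calculate the tax:
12% of $97 = $11.64
Add tax to price:
$97 + $11.64 = $108.64

$108.64


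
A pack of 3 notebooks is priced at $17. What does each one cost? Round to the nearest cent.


Total cost: $17
Number of items: 3
Unit price: $17 / 3 = $5.6666... ≈ $5.67

$5.67


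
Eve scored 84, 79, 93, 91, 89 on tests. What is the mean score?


Add the scores:
84 + 79 + 93 + 91 + 89 = 436
Divide by the number of tests:
436 / 5 = 87.2

87.2


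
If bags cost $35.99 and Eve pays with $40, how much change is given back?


Start with the amount paid:
$40
Subtract the price:
$40 - $35.99 = $4.01

$4.01


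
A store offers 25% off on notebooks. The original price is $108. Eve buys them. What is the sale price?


Calculate the discount amount:
25% of $108 = $27
Subtract from original:
$108 - $27 = $81

$81


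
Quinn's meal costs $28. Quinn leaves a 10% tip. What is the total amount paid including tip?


Calculate the tip:
10% of $28 = $2.80
Add tip to meal cost:
$28 + $2.80 = $30.80

$30.80


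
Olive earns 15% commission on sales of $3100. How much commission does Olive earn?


Convert rate to decimal:
15% = 0.15
Multiply by sales:
$3100 x 0.15 = $465

$465


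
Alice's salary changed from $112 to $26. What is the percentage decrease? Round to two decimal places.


Find the absolute change:
|26 - 112| = 86
Divide by original and multiply by 100:
86 / 112 x 100 = 76.7857...% ≈ 76.79%

76.79%


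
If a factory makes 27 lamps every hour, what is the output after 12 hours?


Production rate: 27 lamps per hour
Time: 12 hours
Total: 27 x 12 = 324 lamps

324 lamps


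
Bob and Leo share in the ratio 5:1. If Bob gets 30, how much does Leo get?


Find the multiplier:
30 / 5 = 6
Apply to Leo's share:
1 x 6 = 6

6


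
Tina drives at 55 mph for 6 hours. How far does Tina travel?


Use the formula: distance = speed x time
Speed = 55 mph, Time = 6 hours
55 x 6 = 330 miles

330 miles


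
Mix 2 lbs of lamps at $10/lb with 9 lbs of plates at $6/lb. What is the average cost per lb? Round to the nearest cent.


Cost of lamps:
2 x $10 = $20
Cost of plates:
9 x $6 = $54
Total cost: $20 + $54 = $74
Total weight: 11 lbs
Average: $74 / 11 = $6.7272... ≈ $6.73/lb

$6.73/lb


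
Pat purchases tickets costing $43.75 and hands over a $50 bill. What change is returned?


Start with the amount paid:
$50
Subtract the price:
$50 - $43.75 = $6.25

$6.25


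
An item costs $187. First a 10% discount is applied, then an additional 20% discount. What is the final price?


First discount:
10% of $187 = $18.70
Price after first discount:
$187 - $18.70 = $168.30
Second discount:
20% of $168.30 = $33.66
Final price:
$168.30 - $33.66 = $134.64

$134.64


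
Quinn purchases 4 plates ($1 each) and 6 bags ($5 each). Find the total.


Cost of plates:
4 x $1 = $4
Cost of bags:
6 x $5 = $30
Add both:
$4 + $30 = $34

$34


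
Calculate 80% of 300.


Convert percentage to decimal:
80% = 0.8
Multiply:
300 x 0.8 = 240

240


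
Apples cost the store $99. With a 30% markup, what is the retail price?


Calculate the markup amount:
30% of $99 = $29.70
Add to cost:
$99 + $29.70 = $128.70

$128.70


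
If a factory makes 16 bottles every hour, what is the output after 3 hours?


Production rate: 16 bottles per hour
Time: 3 hours
Total: 16 x 3 = 48 bottles

48 bottles


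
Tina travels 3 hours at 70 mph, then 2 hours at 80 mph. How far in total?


Leg 1 distance:
70 x 3 = 210 miles
Leg 2 distance:
80 x 2 = 160 miles
Total distance:
210 + 160 = 370 miles

370 miles


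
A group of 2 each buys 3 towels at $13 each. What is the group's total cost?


Cost per person:
3 x $13 = $39
Group total:
2 x $39 = $78

$78


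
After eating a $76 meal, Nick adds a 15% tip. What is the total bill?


Calculate the tip:
15% of $76 = $11.40
Add tip to meal cost:
$76 + $11.40 = $87.40

$87.40


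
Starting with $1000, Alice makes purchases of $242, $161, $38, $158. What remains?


Add up expenses:
$242 + $161 + $38 + $158 = $599
Subtract from budget:
$1000 - $599 = $401

$401


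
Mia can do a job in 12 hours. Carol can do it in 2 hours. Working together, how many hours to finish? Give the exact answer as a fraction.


Mia's rate: 1/12 of the job per hour
Carol's rate: 1/2 of the job per hour
Combined rate: 1/12 + 1/2 = 7/12 per hour
Time = 1 / (7/12) = 12/7 hours (≈ 1.71 hours)

12/7 hours


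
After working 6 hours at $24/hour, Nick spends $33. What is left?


Calculate earnings:
6 x $24 = $144
Subtract spending:
$144 - $33 = $111

$111


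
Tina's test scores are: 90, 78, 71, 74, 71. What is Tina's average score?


Add the scores:
90 + 78 + 71 + 74 + 71 = 384
Divide by the number of tests:
384 / 5 = 76.8

76.8


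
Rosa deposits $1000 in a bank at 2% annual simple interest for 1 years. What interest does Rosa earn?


Use the formula I = P x R x T / 100
P x R x T = 1000 x 2 x 1 = 2000
I = 2000 / 100 = $20

$20


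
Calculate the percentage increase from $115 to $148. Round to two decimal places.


Find the absolute change:
|148 - 115| = 33
Divide by original and multiply by 100:
33 / 115 x 100 = 28.6956...% ≈ 28.7%

28.7%


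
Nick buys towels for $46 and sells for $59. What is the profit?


Selling price = $59
Cost price = $46
Profit = selling price - cost price:
Profit = $59 - $46 = $13

$13


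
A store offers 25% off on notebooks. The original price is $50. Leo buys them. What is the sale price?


Calculate the discount amount:
25% of $50 = $12.50
Subtract from original:
$50 - $12.50 = $37.50

$37.50


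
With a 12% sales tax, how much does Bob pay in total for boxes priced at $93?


Calculate the tax:
12% of $93 = $11.16
Add tax to price:
$93 + $11.16 = $104.16

$104.16


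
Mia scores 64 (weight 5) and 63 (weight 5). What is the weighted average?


Weighted sum:
5 x 64 + 5 x 63 = 635
Total weight:
5 + 5 = 10
Weighted average:
635 / 10 = 63.5

63.5


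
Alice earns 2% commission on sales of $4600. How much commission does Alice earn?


Convert rate to decimal:
2% = 0.02
Multiply by sales:
$4600 x 0.02 = $92

$92


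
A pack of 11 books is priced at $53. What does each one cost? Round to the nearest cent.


Total cost: $53
Number of items: 11
Unit price: $53 / 11 = $4.8181... ≈ $4.82

$4.82


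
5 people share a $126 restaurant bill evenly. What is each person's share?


Total bill: $126
Number of people: 5
Each pays: $126 / 5 = $25.20

$25.20


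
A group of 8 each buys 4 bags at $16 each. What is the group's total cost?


Cost per person:
4 x $16 = $64
Group total:
8 x $64 = $512

$512


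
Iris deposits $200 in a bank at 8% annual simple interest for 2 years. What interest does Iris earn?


Use the formula I = P x R x T / 100
P x R x T = 200 x 8 x 2 = 3200
I = 3200 / 100 = $32

$32


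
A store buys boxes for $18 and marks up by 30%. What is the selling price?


Calculate the markup amount:
30% of $18 = $5.40
Add to cost:
$18 + $5.40 = $23.40

$23.40


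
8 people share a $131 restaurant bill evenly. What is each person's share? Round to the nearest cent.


Total bill: $131
Number of people: 8
Each pays: $131 / 8 = $16.375 ≈ $16.38

$16.38


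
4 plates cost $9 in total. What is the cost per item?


Total cost: $9
Number of items: 4
Unit price: $9 / 4 = $2.25

$2.25


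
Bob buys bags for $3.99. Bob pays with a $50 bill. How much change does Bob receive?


Start with the amount paid:
$50
Subtract the price:
$50 - $3.99 = $46.01

$46.01


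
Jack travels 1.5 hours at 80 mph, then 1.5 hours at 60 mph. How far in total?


Leg 1 distance:
80 x 1.5 = 120 miles
Leg 2 distance:
60 x 1.5 = 90 miles
Total distance:
120 + 90 = 210 miles

210 miles


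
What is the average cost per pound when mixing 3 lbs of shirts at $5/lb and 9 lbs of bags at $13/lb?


Cost of shirts:
3 x $5 = $15
Cost of bags:
9 x $13 = $117
Total cost: $15 + $117 = $132
Total weight: 12 lbs
Average: $132 / 12 = $11/lb

$11/lb


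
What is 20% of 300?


Convert percentage to decimal:
20% = 0.2
Multiply:
300 x 0.2 = 60

60


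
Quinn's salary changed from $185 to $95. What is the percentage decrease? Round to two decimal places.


Find the absolute change:
|95 - 185| = 90
Divide by original and multiply by 100:
90 / 185 x 100 = 48.6486...% ≈ 48.65%

48.65%


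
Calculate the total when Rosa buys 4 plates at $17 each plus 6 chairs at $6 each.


Cost of plates:
4 x $17 = $68
Cost of chairs:
6 x $6 = $36
Add both:
$68 + $36 = $104

$104


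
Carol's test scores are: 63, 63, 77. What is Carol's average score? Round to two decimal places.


Add the scores:
63 + 63 + 77 = 203
Divide by the number of tests:
203 / 3 = 67.6666... ≈ 67.67

67.67


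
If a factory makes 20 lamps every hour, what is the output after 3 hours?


Production rate: 20 lamps per hour
Time: 3 hours
Total: 20 x 3 = 60 lamps

60 lamps


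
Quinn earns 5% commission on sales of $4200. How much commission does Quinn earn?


Convert rate to decimal:
5% = 0.05
Multiply by sales:
$4200 x 0.05 = $210

$210


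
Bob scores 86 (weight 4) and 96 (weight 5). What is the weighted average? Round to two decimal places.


Weighted sum:
4 x 86 + 5 x 96 = 824
Total weight:
4 + 5 = 9
Weighted average:
824 / 9 = 91.5555... ≈ 91.56

91.56


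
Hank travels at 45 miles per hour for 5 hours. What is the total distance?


Use the formula: distance = speed x time
Speed = 45 mph, Time = 5 hours
45 x 5 = 225 miles

225 miles


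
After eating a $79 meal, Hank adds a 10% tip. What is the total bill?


Calculate the tip:
10% of $79 = $7.90
Add tip to meal cost:
$79 + $7.90 = $86.90

$86.90


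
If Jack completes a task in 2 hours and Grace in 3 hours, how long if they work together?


Jack's rate: 1/2 of the job per hour
Grace's rate: 1/3 of the job per hour
Combined rate: 1/2 + 1/3 = 5/6 per hour
Time = 1 / (5/6) = 6/5 = 1.2 hours

1.2 hours


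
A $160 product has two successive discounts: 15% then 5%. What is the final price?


First discount:
15% of $160 = $24
Price after first discount:
$160 - $24 = $136
Second discount:
5% of $136 = $6.80
Final price:
$136 - $6.80 = $129.20

$129.20


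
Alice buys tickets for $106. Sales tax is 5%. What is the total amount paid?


Calculate the tax:
5% of $106 = $5.30
Add tax to price:
$106 + $5.30 = $111.30

$111.30


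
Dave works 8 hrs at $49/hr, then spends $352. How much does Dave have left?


Calculate earnings:
8 x $49 = $392
Subtract spending:
$392 - $352 = $40

$40


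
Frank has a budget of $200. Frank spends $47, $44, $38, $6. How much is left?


Add up expenses:
$47 + $44 + $38 + $6 = $135
Subtract from budget:
$200 - $135 = $65

$65


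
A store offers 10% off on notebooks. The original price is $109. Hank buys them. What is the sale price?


Calculate the discount amount:
10% of $109 = $10.90
Subtract from original:
$109 - $10.90 = $98.10

$98.10


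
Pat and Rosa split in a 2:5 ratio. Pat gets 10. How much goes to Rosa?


Find the multiplier:
10 / 2 = 5
Apply to Rosa's share:
5 x 5 = 25

25


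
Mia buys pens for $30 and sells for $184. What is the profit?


Selling price = $184
Cost price = $30
Profit = selling price - cost price:
Profit = $184 - $30 = $154

$154


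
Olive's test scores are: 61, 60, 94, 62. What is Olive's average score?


Add the scores:
61 + 60 + 94 + 62 = 277
Divide by the number of tests:
277 / 4 = 69.25

69.25


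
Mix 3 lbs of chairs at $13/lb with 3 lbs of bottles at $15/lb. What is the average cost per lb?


Cost of chairs:
3 x $13 = $39
Cost of bottles:
3 x $15 = $45
Total cost: $39 + $45 = $84
Total weight: 6 lbs
Average: $84 / 6 = $14/lb

$14/lb


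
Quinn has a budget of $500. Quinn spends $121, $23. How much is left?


Add up expenses:
$121 + $23 = $144
Subtract from budget:
$500 - $144 = $356

$356


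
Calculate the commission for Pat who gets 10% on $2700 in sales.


Convert rate to decimal:
10% = 0.1
Multiply by sales:
$2700 x 0.1 = $270

$270


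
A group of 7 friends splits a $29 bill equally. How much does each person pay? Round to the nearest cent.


Total bill: $29
Number of people: 7
Each pays: $29 / 7 = $4.1428... ≈ $4.14

$4.14


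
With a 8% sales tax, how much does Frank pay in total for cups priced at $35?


Calculate the tax:
8% of $35 = $2.80
Add tax to price:
$35 + $2.80 = $37.80

$37.80
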